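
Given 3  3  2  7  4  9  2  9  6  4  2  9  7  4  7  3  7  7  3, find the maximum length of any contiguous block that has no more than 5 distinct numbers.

13

Extend right; when distinct count exceeds 5, shrink from the left:
add 3: window [3] (1 distinct), len 1
add 3: window [3, 3] (1 distinct), len 2
add 2: window [3, 3, 2] (2 distinct), len 3
add 7: window [3, 3, 2, 7] (3 distinct), len 4
add 4: window [3, 3, 2, 7, 4] (4 distinct), len 5
add 9: window [3, 3, 2, 7, 4, 9] (5 distinct), len 6
add 2: window [3, 3, 2, 7, 4, 9, 2] (5 distinct), len 7
add 9: window [3, 3, 2, 7, 4, 9, 2, 9] (5 distinct), len 8
add 6: window [2, 7, 4, 9, 2, 9, 6] (5 distinct), len 7
add 4: window [2, 7, 4, 9, 2, 9, 6, 4] (5 distinct), len 8
add 2: window [2, 7, 4, 9, 2, 9, 6, 4, 2] (5 distinct), len 9
add 9: window [2, 7, 4, 9, 2, 9, 6, 4, 2, 9] (5 distinct), len 10
add 7: window [2, 7, 4, 9, 2, 9, 6, 4, 2, 9, 7] (5 distinct), len 11
add 4: window [2, 7, 4, 9, 2, 9, 6, 4, 2, 9, 7, 4] (5 distinct), len 12
add 7: window [2, 7, 4, 9, 2, 9, 6, 4, 2, 9, 7, 4, 7] (5 distinct), len 13
add 3: window [4, 2, 9, 7, 4, 7, 3] (5 distinct), len 7
add 7: window [4, 2, 9, 7, 4, 7, 3, 7] (5 distinct), len 8
add 7: window [4, 2, 9, 7, 4, 7, 3, 7, 7] (5 distinct), len 9
add 3: window [4, 2, 9, 7, 4, 7, 3, 7, 7, 3] (5 distinct), len 10
Longest length with ≤5 distinct: 13.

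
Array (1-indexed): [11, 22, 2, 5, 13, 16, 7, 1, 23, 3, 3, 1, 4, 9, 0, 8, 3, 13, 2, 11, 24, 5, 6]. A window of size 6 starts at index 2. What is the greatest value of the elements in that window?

Elements at indices 2..7: 22, 2, 5, 13, 16, 7
max(22, 2, 5, 13, 16, 7) = 22

22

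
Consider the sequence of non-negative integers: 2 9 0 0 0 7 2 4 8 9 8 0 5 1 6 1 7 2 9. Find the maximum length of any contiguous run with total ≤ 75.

18

Extend to the right; shrink from the left whenever the sum exceeds 75:
→ 2: sum 2, len 1
→ 9: sum 11, len 2
→ 0: sum 11, len 3
→ 0: sum 11, len 4
→ 0: sum 11, len 5
→ 7: sum 18, len 6
→ 2: sum 20, len 7
→ 4: sum 24, len 8
→ 8: sum 32, len 9
→ 9: sum 41, len 10
→ 8: sum 49, len 11
→ 0: sum 49, len 12
→ 5: sum 54, len 13
→ 1: sum 55, len 14
→ 6: sum 61, len 15
→ 1: sum 62, len 16
→ 7: sum 69, len 17
→ 2: sum 71, len 18
→ 9 (dropped 2, 9): sum 69, len 17
Longest length seen: 18.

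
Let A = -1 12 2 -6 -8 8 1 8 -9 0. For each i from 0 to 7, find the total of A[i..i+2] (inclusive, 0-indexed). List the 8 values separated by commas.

Sliding a size-3 window across the 10 values:
[-1, 12, 2] → sum 13
[12, 2, -6] → sum 8
[2, -6, -8] → sum -12
[-6, -8, 8] → sum -6
[-8, 8, 1] → sum 1
[8, 1, 8] → sum 17
[1, 8, -9] → sum 0
[8, -9, 0] → sum -1

13, 8, -12, -6, 1, 17, 0, -1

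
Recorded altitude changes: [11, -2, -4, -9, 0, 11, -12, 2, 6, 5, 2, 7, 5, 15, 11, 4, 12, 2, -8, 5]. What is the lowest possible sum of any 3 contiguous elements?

-15

Window sums for each of the 18 positions:
(11, -2, -4) → sum 5
(-2, -4, -9) → sum -15
(-4, -9, 0) → sum -13
(-9, 0, 11) → sum 2
(0, 11, -12) → sum -1
(11, -12, 2) → sum 1
(-12, 2, 6) → sum -4
(2, 6, 5) → sum 13
(6, 5, 2) → sum 13
(5, 2, 7) → sum 14
(2, 7, 5) → sum 14
(7, 5, 15) → sum 27
(5, 15, 11) → sum 31
(15, 11, 4) → sum 30
(11, 4, 12) → sum 27
(4, 12, 2) → sum 18
(12, 2, -8) → sum 6
(2, -8, 5) → sum -1
Lowest of these is -15.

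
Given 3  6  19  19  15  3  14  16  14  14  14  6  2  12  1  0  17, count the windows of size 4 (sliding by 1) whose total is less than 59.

[3, 6, 19, 19] → sum 47  < 59 ✓
[6, 19, 19, 15] → sum 59
[19, 19, 15, 3] → sum 56  < 59 ✓
[19, 15, 3, 14] → sum 51  < 59 ✓
[15, 3, 14, 16] → sum 48  < 59 ✓
[3, 14, 16, 14] → sum 47  < 59 ✓
[14, 16, 14, 14] → sum 58  < 59 ✓
[16, 14, 14, 14] → sum 58  < 59 ✓
[14, 14, 14, 6] → sum 48  < 59 ✓
[14, 14, 6, 2] → sum 36  < 59 ✓
[14, 6, 2, 12] → sum 34  < 59 ✓
[6, 2, 12, 1] → sum 21  < 59 ✓
[2, 12, 1, 0] → sum 15  < 59 ✓
[12, 1, 0, 17] → sum 30  < 59 ✓
13 windows satisfy the condition.

13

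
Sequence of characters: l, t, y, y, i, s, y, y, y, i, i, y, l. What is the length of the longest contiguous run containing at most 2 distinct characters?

[l] 1 distinct, len 1
[l, t] 2 distinct, len 2
[t, y] 2 distinct, len 2
[t, y, y] 2 distinct, len 3
[y, y, i] 2 distinct, len 3
[i, s] 2 distinct, len 2
[s, y] 2 distinct, len 2
[s, y, y] 2 distinct, len 3
[s, y, y, y] 2 distinct, len 4
[y, y, y, i] 2 distinct, len 4
[y, y, y, i, i] 2 distinct, len 5
[y, y, y, i, i, y] 2 distinct, len 6
[y, l] 2 distinct, len 2
Longest length with ≤2 distinct: 6.

6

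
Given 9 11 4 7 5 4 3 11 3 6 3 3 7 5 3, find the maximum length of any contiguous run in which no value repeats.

[9] len 1
[9, 11] len 2
[9, 11, 4] len 3
[9, 11, 4, 7] len 4
[9, 11, 4, 7, 5] len 5
[7, 5, 4] len 3
[7, 5, 4, 3] len 4
[7, 5, 4, 3, 11] len 5
[11, 3] len 2
[11, 3, 6] len 3
[6, 3] len 2
[3] len 1
[3, 7] len 2
[3, 7, 5] len 3
[7, 5, 3] len 3
Longest all-distinct length: 5.

5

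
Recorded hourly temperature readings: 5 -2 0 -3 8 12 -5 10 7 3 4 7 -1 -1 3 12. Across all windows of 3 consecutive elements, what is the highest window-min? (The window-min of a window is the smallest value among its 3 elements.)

Window mins for each of the 14 positions:
5 -2 0 → min -2
-2 0 -3 → min -3
0 -3 8 → min -3
-3 8 12 → min -3
8 12 -5 → min -5
12 -5 10 → min -5
-5 10 7 → min -5
10 7 3 → min 3
7 3 4 → min 3
3 4 7 → min 3
4 7 -1 → min -1
7 -1 -1 → min -1
-1 -1 3 → min -1
-1 3 12 → min -1
Highest of these is 3.

3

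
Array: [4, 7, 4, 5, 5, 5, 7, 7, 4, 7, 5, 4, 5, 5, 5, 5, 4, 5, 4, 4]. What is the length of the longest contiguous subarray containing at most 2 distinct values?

add 4: window [4] (1 distinct), len 1
add 7: window [4, 7] (2 distinct), len 2
add 4: window [4, 7, 4] (2 distinct), len 3
add 5: window [4, 5] (2 distinct), len 2
add 5: window [4, 5, 5] (2 distinct), len 3
add 5: window [4, 5, 5, 5] (2 distinct), len 4
add 7: window [5, 5, 5, 7] (2 distinct), len 4
add 7: window [5, 5, 5, 7, 7] (2 distinct), len 5
add 4: window [7, 7, 4] (2 distinct), len 3
add 7: window [7, 7, 4, 7] (2 distinct), len 4
add 5: window [7, 5] (2 distinct), len 2
add 4: window [5, 4] (2 distinct), len 2
add 5: window [5, 4, 5] (2 distinct), len 3
add 5: window [5, 4, 5, 5] (2 distinct), len 4
add 5: window [5, 4, 5, 5, 5] (2 distinct), len 5
add 5: window [5, 4, 5, 5, 5, 5] (2 distinct), len 6
add 4: window [5, 4, 5, 5, 5, 5, 4] (2 distinct), len 7
add 5: window [5, 4, 5, 5, 5, 5, 4, 5] (2 distinct), len 8
add 4: window [5, 4, 5, 5, 5, 5, 4, 5, 4] (2 distinct), len 9
add 4: window [5, 4, 5, 5, 5, 5, 4, 5, 4, 4] (2 distinct), len 10
Longest length with ≤2 distinct: 10.

10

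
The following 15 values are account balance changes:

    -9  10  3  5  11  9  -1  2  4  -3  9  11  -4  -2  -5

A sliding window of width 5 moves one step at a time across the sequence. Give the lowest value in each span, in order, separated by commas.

Sliding a size-5 window across the 15 values:
-9 10 3 5 11 → min -9
10 3 5 11 9 → min 3
3 5 11 9 -1 → min -1
5 11 9 -1 2 → min -1
11 9 -1 2 4 → min -1
9 -1 2 4 -3 → min -3
-1 2 4 -3 9 → min -3
2 4 -3 9 11 → min -3
4 -3 9 11 -4 → min -4
-3 9 11 -4 -2 → min -4
9 11 -4 -2 -5 → min -5

-9, 3, -1, -1, -1, -3, -3, -3, -4, -4, -5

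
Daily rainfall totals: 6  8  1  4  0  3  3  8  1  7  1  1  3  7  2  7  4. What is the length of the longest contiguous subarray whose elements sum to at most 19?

6

[6] sum 6 len 1
[6, 8] sum 14 len 2
[6, 8, 1] sum 15 len 3
[6, 8, 1, 4] sum 19 len 4
[6, 8, 1, 4, 0] sum 19 len 5
[8, 1, 4, 0, 3] sum 16 len 5
[8, 1, 4, 0, 3, 3] sum 19 len 6
[1, 4, 0, 3, 3, 8] sum 19 len 6
[4, 0, 3, 3, 8, 1] sum 19 len 6
[3, 8, 1, 7] sum 19 len 4
[8, 1, 7, 1] sum 17 len 4
[8, 1, 7, 1, 1] sum 18 len 5
[1, 7, 1, 1, 3] sum 13 len 5
[7, 1, 1, 3, 7] sum 19 len 5
[1, 1, 3, 7, 2] sum 14 len 5
[3, 7, 2, 7] sum 19 len 4
[2, 7, 4] sum 13 len 3
Longest length seen: 6.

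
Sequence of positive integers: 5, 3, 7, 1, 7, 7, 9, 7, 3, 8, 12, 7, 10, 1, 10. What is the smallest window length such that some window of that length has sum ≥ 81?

Extend right; whenever the sum reaches 81, record the length and shrink from the left:
add 5: running sum 5 < 81
add 3: running sum 8 < 81
add 7: running sum 15 < 81
add 1: running sum 16 < 81
add 7: running sum 23 < 81
add 7: running sum 30 < 81
add 9: running sum 39 < 81
add 7: running sum 46 < 81
add 3: running sum 49 < 81
add 8: running sum 57 < 81
add 12: running sum 69 < 81
add 7: running sum 76 < 81
end 12: [3, 7, 1, 7, 7, 9, 7, 3, 8, 12, 7, 10] sum 81, len 12
end 13: [3, 7, 1, 7, 7, 9, 7, 3, 8, 12, 7, 10, 1] sum 82, len 13
end 14: [7, 7, 9, 7, 3, 8, 12, 7, 10, 1, 10] sum 81, len 11
Shortest qualifying length: 11.

11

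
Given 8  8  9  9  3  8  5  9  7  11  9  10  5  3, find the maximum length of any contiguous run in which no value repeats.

6

[8] len 1
[8] len 1
[8, 9] len 2
[9] len 1
[9, 3] len 2
[9, 3, 8] len 3
[9, 3, 8, 5] len 4
[3, 8, 5, 9] len 4
[3, 8, 5, 9, 7] len 5
[3, 8, 5, 9, 7, 11] len 6
[7, 11, 9] len 3
[7, 11, 9, 10] len 4
[7, 11, 9, 10, 5] len 5
[7, 11, 9, 10, 5, 3] len 6
Longest all-distinct length: 6.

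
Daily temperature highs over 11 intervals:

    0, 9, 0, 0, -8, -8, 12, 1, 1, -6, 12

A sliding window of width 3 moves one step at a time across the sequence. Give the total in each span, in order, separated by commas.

[0, 9, 0] → sum 9
[9, 0, 0] → sum 9
[0, 0, -8] → sum -8
[0, -8, -8] → sum -16
[-8, -8, 12] → sum -4
[-8, 12, 1] → sum 5
[12, 1, 1] → sum 14
[1, 1, -6] → sum -4
[1, -6, 12] → sum 7

9, 9, -8, -16, -4, 5, 14, -4, 7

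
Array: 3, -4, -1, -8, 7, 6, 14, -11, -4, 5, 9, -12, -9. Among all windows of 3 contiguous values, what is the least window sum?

-13

(3, -4, -1) → sum -2
(-4, -1, -8) → sum -13
(-1, -8, 7) → sum -2
(-8, 7, 6) → sum 5
(7, 6, 14) → sum 27
(6, 14, -11) → sum 9
(14, -11, -4) → sum -1
(-11, -4, 5) → sum -10
(-4, 5, 9) → sum 10
(5, 9, -12) → sum 2
(9, -12, -9) → sum -12
Least of these is -13.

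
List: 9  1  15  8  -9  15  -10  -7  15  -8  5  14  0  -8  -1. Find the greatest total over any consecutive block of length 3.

25

[9, 1, 15] → sum 25
[1, 15, 8] → sum 24
[15, 8, -9] → sum 14
[8, -9, 15] → sum 14
[-9, 15, -10] → sum -4
[15, -10, -7] → sum -2
[-10, -7, 15] → sum -2
[-7, 15, -8] → sum 0
[15, -8, 5] → sum 12
[-8, 5, 14] → sum 11
[5, 14, 0] → sum 19
[14, 0, -8] → sum 6
[0, -8, -1] → sum -9
Greatest of these is 25.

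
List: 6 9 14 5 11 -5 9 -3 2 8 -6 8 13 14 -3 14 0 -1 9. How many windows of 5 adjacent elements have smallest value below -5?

5

[6, 9, 14, 5, 11] → min 5
[9, 14, 5, 11, -5] → min -5
[14, 5, 11, -5, 9] → min -5
[5, 11, -5, 9, -3] → min -5
[11, -5, 9, -3, 2] → min -5
[-5, 9, -3, 2, 8] → min -5
[9, -3, 2, 8, -6] → min -6  < -5 ✓
[-3, 2, 8, -6, 8] → min -6  < -5 ✓
[2, 8, -6, 8, 13] → min -6  < -5 ✓
[8, -6, 8, 13, 14] → min -6  < -5 ✓
[-6, 8, 13, 14, -3] → min -6  < -5 ✓
[8, 13, 14, -3, 14] → min -3
[13, 14, -3, 14, 0] → min -3
[14, -3, 14, 0, -1] → min -3
[-3, 14, 0, -1, 9] → min -3
5 windows satisfy the condition.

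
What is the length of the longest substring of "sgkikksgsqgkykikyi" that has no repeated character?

5

[s] len 1
[s, g] len 2
[s, g, k] len 3
[s, g, k, i] len 4
[i, k] len 2
[k] len 1
[k, s] len 2
[k, s, g] len 3
[g, s] len 2
[g, s, q] len 3
[s, q, g] len 3
[s, q, g, k] len 4
[s, q, g, k, y] len 5
[y, k] len 2
[y, k, i] len 3
[i, k] len 2
[i, k, y] len 3
[k, y, i] len 3
Longest all-distinct length: 5.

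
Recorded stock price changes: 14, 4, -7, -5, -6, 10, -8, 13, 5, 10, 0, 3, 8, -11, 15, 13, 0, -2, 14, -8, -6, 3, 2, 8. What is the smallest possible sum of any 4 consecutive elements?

-14

[14, 4, -7, -5] → sum 6
[4, -7, -5, -6] → sum -14
[-7, -5, -6, 10] → sum -8
[-5, -6, 10, -8] → sum -9
[-6, 10, -8, 13] → sum 9
[10, -8, 13, 5] → sum 20
[-8, 13, 5, 10] → sum 20
[13, 5, 10, 0] → sum 28
[5, 10, 0, 3] → sum 18
[10, 0, 3, 8] → sum 21
[0, 3, 8, -11] → sum 0
[3, 8, -11, 15] → sum 15
[8, -11, 15, 13] → sum 25
[-11, 15, 13, 0] → sum 17
[15, 13, 0, -2] → sum 26
[13, 0, -2, 14] → sum 25
[0, -2, 14, -8] → sum 4
[-2, 14, -8, -6] → sum -2
[14, -8, -6, 3] → sum 3
[-8, -6, 3, 2] → sum -9
[-6, 3, 2, 8] → sum 7
Smallest of these is -14.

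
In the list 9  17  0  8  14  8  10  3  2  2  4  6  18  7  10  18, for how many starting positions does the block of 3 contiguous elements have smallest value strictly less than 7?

10

(9, 17, 0) → min 0  < 7 ✓
(17, 0, 8) → min 0  < 7 ✓
(0, 8, 14) → min 0  < 7 ✓
(8, 14, 8) → min 8
(14, 8, 10) → min 8
(8, 10, 3) → min 3  < 7 ✓
(10, 3, 2) → min 2  < 7 ✓
(3, 2, 2) → min 2  < 7 ✓
(2, 2, 4) → min 2  < 7 ✓
(2, 4, 6) → min 2  < 7 ✓
(4, 6, 18) → min 4  < 7 ✓
(6, 18, 7) → min 6  < 7 ✓
(18, 7, 10) → min 7
(7, 10, 18) → min 7
10 windows satisfy the condition.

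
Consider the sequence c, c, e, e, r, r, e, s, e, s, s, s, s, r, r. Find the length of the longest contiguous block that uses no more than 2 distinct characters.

[c] 1 distinct, len 1
[c, c] 1 distinct, len 2
[c, c, e] 2 distinct, len 3
[c, c, e, e] 2 distinct, len 4
[e, e, r] 2 distinct, len 3
[e, e, r, r] 2 distinct, len 4
[e, e, r, r, e] 2 distinct, len 5
[e, s] 2 distinct, len 2
[e, s, e] 2 distinct, len 3
[e, s, e, s] 2 distinct, len 4
[e, s, e, s, s] 2 distinct, len 5
[e, s, e, s, s, s] 2 distinct, len 6
[e, s, e, s, s, s, s] 2 distinct, len 7
[s, s, s, s, r] 2 distinct, len 5
[s, s, s, s, r, r] 2 distinct, len 6
Longest length with ≤2 distinct: 7.

7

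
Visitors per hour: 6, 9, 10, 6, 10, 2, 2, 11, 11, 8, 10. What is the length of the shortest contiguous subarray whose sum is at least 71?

10

add 6: running sum 6 < 71
add 9: running sum 15 < 71
add 10: running sum 25 < 71
add 6: running sum 31 < 71
add 10: running sum 41 < 71
add 2: running sum 43 < 71
add 2: running sum 45 < 71
add 11: running sum 56 < 71
add 11: running sum 67 < 71
add 8: shortest ending here [6, 9, 10, 6, 10, 2, 2, 11, 11, 8] sum 75, len 10
add 10: shortest ending here [9, 10, 6, 10, 2, 2, 11, 11, 8, 10] sum 79, len 10
Shortest qualifying length: 10.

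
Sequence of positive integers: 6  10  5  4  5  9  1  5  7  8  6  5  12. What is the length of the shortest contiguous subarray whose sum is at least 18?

3

Extend right; whenever the sum reaches 18, record the length and shrink from the left:
add 6: running sum 6 < 18
add 10: running sum 16 < 18
end 2: [6, 10, 5] sum 21, len 3
end 3: [10, 5, 4] sum 19, len 3
end 4: [10, 5, 4, 5] sum 24, len 4
end 5: [4, 5, 9] sum 18, len 3
end 6: [4, 5, 9, 1] sum 19, len 4
end 7: [5, 9, 1, 5] sum 20, len 4
end 8: [9, 1, 5, 7] sum 22, len 4
end 9: [5, 7, 8] sum 20, len 3
end 10: [7, 8, 6] sum 21, len 3
end 11: [8, 6, 5] sum 19, len 3
end 12: [6, 5, 12] sum 23, len 3
Shortest qualifying length: 3.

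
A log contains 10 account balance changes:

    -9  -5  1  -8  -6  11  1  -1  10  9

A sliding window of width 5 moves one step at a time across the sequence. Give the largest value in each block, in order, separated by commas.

1, 11, 11, 11, 11, 11

-9 -5 1 -8 -6 → max 1
-5 1 -8 -6 11 → max 11
1 -8 -6 11 1 → max 11
-8 -6 11 1 -1 → max 11
-6 11 1 -1 10 → max 11
11 1 -1 10 9 → max 11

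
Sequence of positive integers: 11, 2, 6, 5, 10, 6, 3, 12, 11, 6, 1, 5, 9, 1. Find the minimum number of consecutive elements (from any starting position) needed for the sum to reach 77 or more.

12

add 11: running sum 11 < 77
add 2: running sum 13 < 77
add 6: running sum 19 < 77
add 5: running sum 24 < 77
add 10: running sum 34 < 77
add 6: running sum 40 < 77
add 3: running sum 43 < 77
add 12: running sum 55 < 77
add 11: running sum 66 < 77
add 6: running sum 72 < 77
add 1: running sum 73 < 77
end 11: [11, 2, 6, 5, 10, 6, 3, 12, 11, 6, 1, 5] sum 78, len 12
end 12: [11, 2, 6, 5, 10, 6, 3, 12, 11, 6, 1, 5, 9] sum 87, len 13
end 13: [2, 6, 5, 10, 6, 3, 12, 11, 6, 1, 5, 9, 1] sum 77, len 13
Shortest qualifying length: 12.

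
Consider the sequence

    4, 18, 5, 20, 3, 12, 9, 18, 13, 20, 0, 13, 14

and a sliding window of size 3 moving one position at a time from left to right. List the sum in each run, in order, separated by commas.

27, 43, 28, 35, 24, 39, 40, 51, 33, 33, 27

Sliding a size-3 window across the 13 values:
(4, 18, 5) → sum 27
(18, 5, 20) → sum 43
(5, 20, 3) → sum 28
(20, 3, 12) → sum 35
(3, 12, 9) → sum 24
(12, 9, 18) → sum 39
(9, 18, 13) → sum 40
(18, 13, 20) → sum 51
(13, 20, 0) → sum 33
(20, 0, 13) → sum 33
(0, 13, 14) → sum 27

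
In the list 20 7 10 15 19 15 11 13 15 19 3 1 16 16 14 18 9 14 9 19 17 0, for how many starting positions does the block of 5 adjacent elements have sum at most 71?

14

20 7 10 15 19 → sum 71  ≤ 71 ✓
7 10 15 19 15 → sum 66  ≤ 71 ✓
10 15 19 15 11 → sum 70  ≤ 71 ✓
15 19 15 11 13 → sum 73
19 15 11 13 15 → sum 73
15 11 13 15 19 → sum 73
11 13 15 19 3 → sum 61  ≤ 71 ✓
13 15 19 3 1 → sum 51  ≤ 71 ✓
15 19 3 1 16 → sum 54  ≤ 71 ✓
19 3 1 16 16 → sum 55  ≤ 71 ✓
3 1 16 16 14 → sum 50  ≤ 71 ✓
1 16 16 14 18 → sum 65  ≤ 71 ✓
16 16 14 18 9 → sum 73
16 14 18 9 14 → sum 71  ≤ 71 ✓
14 18 9 14 9 → sum 64  ≤ 71 ✓
18 9 14 9 19 → sum 69  ≤ 71 ✓
9 14 9 19 17 → sum 68  ≤ 71 ✓
14 9 19 17 0 → sum 59  ≤ 71 ✓
14 windows satisfy the condition.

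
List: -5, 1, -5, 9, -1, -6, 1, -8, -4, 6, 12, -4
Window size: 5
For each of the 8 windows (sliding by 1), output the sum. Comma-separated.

Sliding a size-5 window across the 12 values:
[-5, 1, -5, 9, -1] → sum -1
[1, -5, 9, -1, -6] → sum -2
[-5, 9, -1, -6, 1] → sum -2
[9, -1, -6, 1, -8] → sum -5
[-1, -6, 1, -8, -4] → sum -18
[-6, 1, -8, -4, 6] → sum -11
[1, -8, -4, 6, 12] → sum 7
[-8, -4, 6, 12, -4] → sum 2

-1, -2, -2, -5, -18, -11, 7, 2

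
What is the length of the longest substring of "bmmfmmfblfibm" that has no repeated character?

add b: [b] len 1
add m: [b, m] len 2
add m (repeat m, move left end past it): [m] len 1
add f: [m, f] len 2
add m (repeat m, move left end past it): [f, m] len 2
add m (repeat m, move left end past it): [m] len 1
add f: [m, f] len 2
add b: [m, f, b] len 3
add l: [m, f, b, l] len 4
add f (repeat f, move left end past it): [b, l, f] len 3
add i: [b, l, f, i] len 4
add b (repeat b, move left end past it): [l, f, i, b] len 4
add m: [l, f, i, b, m] len 5
Longest all-distinct length: 5.

5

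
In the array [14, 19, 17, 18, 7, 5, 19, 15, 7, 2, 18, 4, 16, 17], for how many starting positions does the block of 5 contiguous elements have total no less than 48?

(14, 19, 17, 18, 7) → sum 75  ≥ 48 ✓
(19, 17, 18, 7, 5) → sum 66  ≥ 48 ✓
(17, 18, 7, 5, 19) → sum 66  ≥ 48 ✓
(18, 7, 5, 19, 15) → sum 64  ≥ 48 ✓
(7, 5, 19, 15, 7) → sum 53  ≥ 48 ✓
(5, 19, 15, 7, 2) → sum 48  ≥ 48 ✓
(19, 15, 7, 2, 18) → sum 61  ≥ 48 ✓
(15, 7, 2, 18, 4) → sum 46
(7, 2, 18, 4, 16) → sum 47
(2, 18, 4, 16, 17) → sum 57  ≥ 48 ✓
8 windows satisfy the condition.

8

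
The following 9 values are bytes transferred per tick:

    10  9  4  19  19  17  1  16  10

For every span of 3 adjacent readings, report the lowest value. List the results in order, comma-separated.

Sliding a size-3 window across the 9 values:
(10, 9, 4) → min 4
(9, 4, 19) → min 4
(4, 19, 19) → min 4
(19, 19, 17) → min 17
(19, 17, 1) → min 1
(17, 1, 16) → min 1
(1, 16, 10) → min 1

4, 4, 4, 17, 1, 1, 1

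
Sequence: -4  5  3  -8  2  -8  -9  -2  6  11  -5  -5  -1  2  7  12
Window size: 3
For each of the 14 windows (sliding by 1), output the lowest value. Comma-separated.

-4 5 3 → min -4
5 3 -8 → min -8
3 -8 2 → min -8
-8 2 -8 → min -8
2 -8 -9 → min -9
-8 -9 -2 → min -9
-9 -2 6 → min -9
-2 6 11 → min -2
6 11 -5 → min -5
11 -5 -5 → min -5
-5 -5 -1 → min -5
-5 -1 2 → min -5
-1 2 7 → min -1
2 7 12 → min 2

-4, -8, -8, -8, -9, -9, -9, -2, -5, -5, -5, -5, -1, 2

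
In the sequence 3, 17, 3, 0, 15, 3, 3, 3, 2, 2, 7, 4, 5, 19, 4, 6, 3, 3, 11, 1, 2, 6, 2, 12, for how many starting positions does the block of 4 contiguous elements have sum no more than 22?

3 17 3 0 → sum 23
17 3 0 15 → sum 35
3 0 15 3 → sum 21  ≤ 22 ✓
0 15 3 3 → sum 21  ≤ 22 ✓
15 3 3 3 → sum 24
3 3 3 2 → sum 11  ≤ 22 ✓
3 3 2 2 → sum 10  ≤ 22 ✓
3 2 2 7 → sum 14  ≤ 22 ✓
2 2 7 4 → sum 15  ≤ 22 ✓
2 7 4 5 → sum 18  ≤ 22 ✓
7 4 5 19 → sum 35
4 5 19 4 → sum 32
5 19 4 6 → sum 34
19 4 6 3 → sum 32
4 6 3 3 → sum 16  ≤ 22 ✓
6 3 3 11 → sum 23
3 3 11 1 → sum 18  ≤ 22 ✓
3 11 1 2 → sum 17  ≤ 22 ✓
11 1 2 6 → sum 20  ≤ 22 ✓
1 2 6 2 → sum 11  ≤ 22 ✓
2 6 2 12 → sum 22  ≤ 22 ✓
13 windows satisfy the condition.

13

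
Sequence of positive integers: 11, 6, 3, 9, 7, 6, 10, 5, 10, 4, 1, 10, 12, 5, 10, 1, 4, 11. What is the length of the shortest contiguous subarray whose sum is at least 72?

add 11: running sum 11 < 72
add 6: running sum 17 < 72
add 3: running sum 20 < 72
add 9: running sum 29 < 72
add 7: running sum 36 < 72
add 6: running sum 42 < 72
add 10: running sum 52 < 72
add 5: running sum 57 < 72
add 10: running sum 67 < 72
add 4: running sum 71 < 72
add 1: shortest ending here [11, 6, 3, 9, 7, 6, 10, 5, 10, 4, 1] sum 72, len 11
add 10: shortest ending here [11, 6, 3, 9, 7, 6, 10, 5, 10, 4, 1, 10] sum 82, len 12
add 12: shortest ending here [9, 7, 6, 10, 5, 10, 4, 1, 10, 12] sum 74, len 10
add 5: shortest ending here [9, 7, 6, 10, 5, 10, 4, 1, 10, 12, 5] sum 79, len 11
add 10: shortest ending here [6, 10, 5, 10, 4, 1, 10, 12, 5, 10] sum 73, len 10
add 1: shortest ending here [6, 10, 5, 10, 4, 1, 10, 12, 5, 10, 1] sum 74, len 11
add 4: shortest ending here [10, 5, 10, 4, 1, 10, 12, 5, 10, 1, 4] sum 72, len 11
add 11: shortest ending here [5, 10, 4, 1, 10, 12, 5, 10, 1, 4, 11] sum 73, len 11
Shortest qualifying length: 10.

10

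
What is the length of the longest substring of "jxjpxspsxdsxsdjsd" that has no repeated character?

[j] len 1
[j, x] len 2
[x, j] len 2
[x, j, p] len 3
[j, p, x] len 3
[j, p, x, s] len 4
[x, s, p] len 3
[p, s] len 2
[p, s, x] len 3
[p, s, x, d] len 4
[x, d, s] len 3
[d, s, x] len 3
[x, s] len 2
[x, s, d] len 3
[x, s, d, j] len 4
[d, j, s] len 3
[j, s, d] len 3
Longest all-distinct length: 4.

4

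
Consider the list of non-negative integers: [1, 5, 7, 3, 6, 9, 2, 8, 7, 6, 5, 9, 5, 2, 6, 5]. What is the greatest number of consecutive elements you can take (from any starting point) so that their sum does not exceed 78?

add 1: [1] sum 1, len 1
add 5: [1, 5] sum 6, len 2
add 7: [1, 5, 7] sum 13, len 3
add 3: [1, 5, 7, 3] sum 16, len 4
add 6: [1, 5, 7, 3, 6] sum 22, len 5
add 9: [1, 5, 7, 3, 6, 9] sum 31, len 6
add 2: [1, 5, 7, 3, 6, 9, 2] sum 33, len 7
add 8: [1, 5, 7, 3, 6, 9, 2, 8] sum 41, len 8
add 7: [1, 5, 7, 3, 6, 9, 2, 8, 7] sum 48, len 9
add 6: [1, 5, 7, 3, 6, 9, 2, 8, 7, 6] sum 54, len 10
add 5: [1, 5, 7, 3, 6, 9, 2, 8, 7, 6, 5] sum 59, len 11
add 9: [1, 5, 7, 3, 6, 9, 2, 8, 7, 6, 5, 9] sum 68, len 12
add 5: [1, 5, 7, 3, 6, 9, 2, 8, 7, 6, 5, 9, 5] sum 73, len 13
add 2: [1, 5, 7, 3, 6, 9, 2, 8, 7, 6, 5, 9, 5, 2] sum 75, len 14
add 6: [7, 3, 6, 9, 2, 8, 7, 6, 5, 9, 5, 2, 6] sum 75, len 13
add 5: [3, 6, 9, 2, 8, 7, 6, 5, 9, 5, 2, 6, 5] sum 73, len 13
Longest length seen: 14.

14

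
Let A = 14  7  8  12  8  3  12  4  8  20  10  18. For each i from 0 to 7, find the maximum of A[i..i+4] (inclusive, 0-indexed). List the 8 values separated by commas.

14, 12, 12, 12, 12, 20, 20, 20

(14, 7, 8, 12, 8) → max 14
(7, 8, 12, 8, 3) → max 12
(8, 12, 8, 3, 12) → max 12
(12, 8, 3, 12, 4) → max 12
(8, 3, 12, 4, 8) → max 12
(3, 12, 4, 8, 20) → max 20
(12, 4, 8, 20, 10) → max 20
(4, 8, 20, 10, 18) → max 20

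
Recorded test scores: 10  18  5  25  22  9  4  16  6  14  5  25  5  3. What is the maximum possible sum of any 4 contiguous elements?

10 18 5 25 → sum 58
18 5 25 22 → sum 70
5 25 22 9 → sum 61
25 22 9 4 → sum 60
22 9 4 16 → sum 51
9 4 16 6 → sum 35
4 16 6 14 → sum 40
16 6 14 5 → sum 41
6 14 5 25 → sum 50
14 5 25 5 → sum 49
5 25 5 3 → sum 38
Maximum of these is 70.

70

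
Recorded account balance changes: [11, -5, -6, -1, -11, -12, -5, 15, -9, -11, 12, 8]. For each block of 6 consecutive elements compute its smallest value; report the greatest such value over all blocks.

-11

[11, -5, -6, -1, -11, -12] → min -12
[-5, -6, -1, -11, -12, -5] → min -12
[-6, -1, -11, -12, -5, 15] → min -12
[-1, -11, -12, -5, 15, -9] → min -12
[-11, -12, -5, 15, -9, -11] → min -12
[-12, -5, 15, -9, -11, 12] → min -12
[-5, 15, -9, -11, 12, 8] → min -11
Greatest of these is -11.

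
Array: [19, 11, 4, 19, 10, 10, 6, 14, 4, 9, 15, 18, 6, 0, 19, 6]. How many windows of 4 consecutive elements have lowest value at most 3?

19 11 4 19 → min 4
11 4 19 10 → min 4
4 19 10 10 → min 4
19 10 10 6 → min 6
10 10 6 14 → min 6
10 6 14 4 → min 4
6 14 4 9 → min 4
14 4 9 15 → min 4
4 9 15 18 → min 4
9 15 18 6 → min 6
15 18 6 0 → min 0  ≤ 3 ✓
18 6 0 19 → min 0  ≤ 3 ✓
6 0 19 6 → min 0  ≤ 3 ✓
3 windows satisfy the condition.

3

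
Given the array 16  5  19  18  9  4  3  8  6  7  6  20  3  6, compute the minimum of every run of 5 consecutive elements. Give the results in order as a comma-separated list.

[16, 5, 19, 18, 9] → min 5
[5, 19, 18, 9, 4] → min 4
[19, 18, 9, 4, 3] → min 3
[18, 9, 4, 3, 8] → min 3
[9, 4, 3, 8, 6] → min 3
[4, 3, 8, 6, 7] → min 3
[3, 8, 6, 7, 6] → min 3
[8, 6, 7, 6, 20] → min 6
[6, 7, 6, 20, 3] → min 3
[7, 6, 20, 3, 6] → min 3

5, 4, 3, 3, 3, 3, 3, 6, 3, 3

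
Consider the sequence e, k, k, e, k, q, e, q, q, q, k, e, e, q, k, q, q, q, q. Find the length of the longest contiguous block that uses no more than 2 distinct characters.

6

add e: window [e] (1 distinct), len 1
add k: window [e, k] (2 distinct), len 2
add k: window [e, k, k] (2 distinct), len 3
add e: window [e, k, k, e] (2 distinct), len 4
add k: window [e, k, k, e, k] (2 distinct), len 5
add q: window [k, q] (2 distinct), len 2
add e: window [q, e] (2 distinct), len 2
add q: window [q, e, q] (2 distinct), len 3
add q: window [q, e, q, q] (2 distinct), len 4
add q: window [q, e, q, q, q] (2 distinct), len 5
add k: window [q, q, q, k] (2 distinct), len 4
add e: window [k, e] (2 distinct), len 2
add e: window [k, e, e] (2 distinct), len 3
add q: window [e, e, q] (2 distinct), len 3
add k: window [q, k] (2 distinct), len 2
add q: window [q, k, q] (2 distinct), len 3
add q: window [q, k, q, q] (2 distinct), len 4
add q: window [q, k, q, q, q] (2 distinct), len 5
add q: window [q, k, q, q, q, q] (2 distinct), len 6
Longest length with ≤2 distinct: 6.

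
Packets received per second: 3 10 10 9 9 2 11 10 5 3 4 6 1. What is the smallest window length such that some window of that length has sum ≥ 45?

add 3: running sum 3 < 45
add 10: running sum 13 < 45
add 10: running sum 23 < 45
add 9: running sum 32 < 45
add 9: running sum 41 < 45
add 2: running sum 43 < 45
end 6: [10, 10, 9, 9, 2, 11] sum 51, len 6
end 7: [10, 9, 9, 2, 11, 10] sum 51, len 6
end 8: [9, 9, 2, 11, 10, 5] sum 46, len 6
end 9: [9, 9, 2, 11, 10, 5, 3] sum 49, len 7
end 10: [9, 9, 2, 11, 10, 5, 3, 4] sum 53, len 8
end 11: [9, 2, 11, 10, 5, 3, 4, 6] sum 50, len 8
end 12: [9, 2, 11, 10, 5, 3, 4, 6, 1] sum 51, len 9
Shortest qualifying length: 6.

6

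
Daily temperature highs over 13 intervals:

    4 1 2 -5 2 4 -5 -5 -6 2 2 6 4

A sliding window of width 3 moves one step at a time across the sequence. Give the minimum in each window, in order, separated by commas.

Sliding a size-3 window across the 13 values:
(4, 1, 2) → min 1
(1, 2, -5) → min -5
(2, -5, 2) → min -5
(-5, 2, 4) → min -5
(2, 4, -5) → min -5
(4, -5, -5) → min -5
(-5, -5, -6) → min -6
(-5, -6, 2) → min -6
(-6, 2, 2) → min -6
(2, 2, 6) → min 2
(2, 6, 4) → min 2

1, -5, -5, -5, -5, -5, -6, -6, -6, 2, 2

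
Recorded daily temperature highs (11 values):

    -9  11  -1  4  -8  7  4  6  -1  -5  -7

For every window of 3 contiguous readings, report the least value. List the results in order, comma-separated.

-9, -1, -8, -8, -8, 4, -1, -5, -7

-9 11 -1 → min -9
11 -1 4 → min -1
-1 4 -8 → min -8
4 -8 7 → min -8
-8 7 4 → min -8
7 4 6 → min 4
4 6 -1 → min -1
6 -1 -5 → min -5
-1 -5 -7 → min -7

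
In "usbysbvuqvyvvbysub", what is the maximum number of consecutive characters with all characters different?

[u] len 1
[u, s] len 2
[u, s, b] len 3
[u, s, b, y] len 4
[b, y, s] len 3
[y, s, b] len 3
[y, s, b, v] len 4
[y, s, b, v, u] len 5
[y, s, b, v, u, q] len 6
[u, q, v] len 3
[u, q, v, y] len 4
[y, v] len 2
[v] len 1
[v, b] len 2
[v, b, y] len 3
[v, b, y, s] len 4
[v, b, y, s, u] len 5
[y, s, u, b] len 4
Longest all-distinct length: 6.

6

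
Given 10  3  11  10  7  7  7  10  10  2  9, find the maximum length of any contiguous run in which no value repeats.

4

add 10: [10] len 1
add 3: [10, 3] len 2
add 11: [10, 3, 11] len 3
add 10 (repeat 10, move left end past it): [3, 11, 10] len 3
add 7: [3, 11, 10, 7] len 4
add 7 (repeat 7, move left end past it): [7] len 1
add 7 (repeat 7, move left end past it): [7] len 1
add 10: [7, 10] len 2
add 10 (repeat 10, move left end past it): [10] len 1
add 2: [10, 2] len 2
add 9: [10, 2, 9] len 3
Longest all-distinct length: 4.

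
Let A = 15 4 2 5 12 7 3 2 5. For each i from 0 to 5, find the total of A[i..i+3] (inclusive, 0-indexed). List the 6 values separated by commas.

[15, 4, 2, 5] → sum 26
[4, 2, 5, 12] → sum 23
[2, 5, 12, 7] → sum 26
[5, 12, 7, 3] → sum 27
[12, 7, 3, 2] → sum 24
[7, 3, 2, 5] → sum 17

26, 23, 26, 27, 24, 17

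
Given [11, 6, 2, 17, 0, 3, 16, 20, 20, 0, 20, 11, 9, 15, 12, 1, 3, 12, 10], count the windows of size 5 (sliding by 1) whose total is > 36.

13

11 6 2 17 0 → sum 36
6 2 17 0 3 → sum 28
2 17 0 3 16 → sum 38  > 36 ✓
17 0 3 16 20 → sum 56  > 36 ✓
0 3 16 20 20 → sum 59  > 36 ✓
3 16 20 20 0 → sum 59  > 36 ✓
16 20 20 0 20 → sum 76  > 36 ✓
20 20 0 20 11 → sum 71  > 36 ✓
20 0 20 11 9 → sum 60  > 36 ✓
0 20 11 9 15 → sum 55  > 36 ✓
20 11 9 15 12 → sum 67  > 36 ✓
11 9 15 12 1 → sum 48  > 36 ✓
9 15 12 1 3 → sum 40  > 36 ✓
15 12 1 3 12 → sum 43  > 36 ✓
12 1 3 12 10 → sum 38  > 36 ✓
13 windows satisfy the condition.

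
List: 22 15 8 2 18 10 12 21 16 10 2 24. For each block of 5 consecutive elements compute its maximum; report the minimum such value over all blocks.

[22, 15, 8, 2, 18] → max 22
[15, 8, 2, 18, 10] → max 18
[8, 2, 18, 10, 12] → max 18
[2, 18, 10, 12, 21] → max 21
[18, 10, 12, 21, 16] → max 21
[10, 12, 21, 16, 10] → max 21
[12, 21, 16, 10, 2] → max 21
[21, 16, 10, 2, 24] → max 24
Minimum of these is 18.

18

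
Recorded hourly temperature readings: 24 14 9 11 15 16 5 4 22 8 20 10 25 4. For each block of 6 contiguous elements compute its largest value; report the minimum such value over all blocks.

16

Window maxs for each of the 9 positions:
[24, 14, 9, 11, 15, 16] → max 24
[14, 9, 11, 15, 16, 5] → max 16
[9, 11, 15, 16, 5, 4] → max 16
[11, 15, 16, 5, 4, 22] → max 22
[15, 16, 5, 4, 22, 8] → max 22
[16, 5, 4, 22, 8, 20] → max 22
[5, 4, 22, 8, 20, 10] → max 22
[4, 22, 8, 20, 10, 25] → max 25
[22, 8, 20, 10, 25, 4] → max 25
Minimum of these is 16.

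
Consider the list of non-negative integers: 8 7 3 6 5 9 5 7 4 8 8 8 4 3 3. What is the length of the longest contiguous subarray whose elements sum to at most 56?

add 8: [8] sum 8, len 1
add 7: [8, 7] sum 15, len 2
add 3: [8, 7, 3] sum 18, len 3
add 6: [8, 7, 3, 6] sum 24, len 4
add 5: [8, 7, 3, 6, 5] sum 29, len 5
add 9: [8, 7, 3, 6, 5, 9] sum 38, len 6
add 5: [8, 7, 3, 6, 5, 9, 5] sum 43, len 7
add 7: [8, 7, 3, 6, 5, 9, 5, 7] sum 50, len 8
add 4: [8, 7, 3, 6, 5, 9, 5, 7, 4] sum 54, len 9
add 8: [7, 3, 6, 5, 9, 5, 7, 4, 8] sum 54, len 9
add 8: [3, 6, 5, 9, 5, 7, 4, 8, 8] sum 55, len 9
add 8: [5, 9, 5, 7, 4, 8, 8, 8] sum 54, len 8
add 4: [9, 5, 7, 4, 8, 8, 8, 4] sum 53, len 8
add 3: [9, 5, 7, 4, 8, 8, 8, 4, 3] sum 56, len 9
add 3: [5, 7, 4, 8, 8, 8, 4, 3, 3] sum 50, len 9
Longest length seen: 9.

9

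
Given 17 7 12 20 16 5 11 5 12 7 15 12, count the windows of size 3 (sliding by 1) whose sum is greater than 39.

[17, 7, 12] → sum 36
[7, 12, 20] → sum 39
[12, 20, 16] → sum 48  > 39 ✓
[20, 16, 5] → sum 41  > 39 ✓
[16, 5, 11] → sum 32
[5, 11, 5] → sum 21
[11, 5, 12] → sum 28
[5, 12, 7] → sum 24
[12, 7, 15] → sum 34
[7, 15, 12] → sum 34
2 windows satisfy the condition.

2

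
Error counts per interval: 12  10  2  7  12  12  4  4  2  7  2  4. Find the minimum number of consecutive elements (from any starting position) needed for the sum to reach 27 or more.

add 12: running sum 12 < 27
add 10: running sum 22 < 27
add 2: running sum 24 < 27
add 7: shortest ending here [12, 10, 2, 7] sum 31, len 4
add 12: shortest ending here [10, 2, 7, 12] sum 31, len 4
add 12: shortest ending here [7, 12, 12] sum 31, len 3
add 4: shortest ending here [12, 12, 4] sum 28, len 3
add 4: shortest ending here [12, 12, 4, 4] sum 32, len 4
add 2: shortest ending here [12, 12, 4, 4, 2] sum 34, len 5
add 7: shortest ending here [12, 4, 4, 2, 7] sum 29, len 5
add 2: shortest ending here [12, 4, 4, 2, 7, 2] sum 31, len 6
add 4: shortest ending here [12, 4, 4, 2, 7, 2, 4] sum 35, len 7
Shortest qualifying length: 3.

3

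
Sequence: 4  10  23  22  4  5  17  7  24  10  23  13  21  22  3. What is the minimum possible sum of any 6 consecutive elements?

Window sums for each of the 10 positions:
(4, 10, 23, 22, 4, 5) → sum 68
(10, 23, 22, 4, 5, 17) → sum 81
(23, 22, 4, 5, 17, 7) → sum 78
(22, 4, 5, 17, 7, 24) → sum 79
(4, 5, 17, 7, 24, 10) → sum 67
(5, 17, 7, 24, 10, 23) → sum 86
(17, 7, 24, 10, 23, 13) → sum 94
(7, 24, 10, 23, 13, 21) → sum 98
(24, 10, 23, 13, 21, 22) → sum 113
(10, 23, 13, 21, 22, 3) → sum 92
Minimum of these is 67.

67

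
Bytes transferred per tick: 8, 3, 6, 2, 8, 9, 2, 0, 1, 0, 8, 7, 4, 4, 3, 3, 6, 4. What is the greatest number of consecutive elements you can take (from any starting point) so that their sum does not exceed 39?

[8] sum 8 len 1
[8, 3] sum 11 len 2
[8, 3, 6] sum 17 len 3
[8, 3, 6, 2] sum 19 len 4
[8, 3, 6, 2, 8] sum 27 len 5
[8, 3, 6, 2, 8, 9] sum 36 len 6
[8, 3, 6, 2, 8, 9, 2] sum 38 len 7
[8, 3, 6, 2, 8, 9, 2, 0] sum 38 len 8
[8, 3, 6, 2, 8, 9, 2, 0, 1] sum 39 len 9
[8, 3, 6, 2, 8, 9, 2, 0, 1, 0] sum 39 len 10
[3, 6, 2, 8, 9, 2, 0, 1, 0, 8] sum 39 len 10
[2, 8, 9, 2, 0, 1, 0, 8, 7] sum 37 len 9
[8, 9, 2, 0, 1, 0, 8, 7, 4] sum 39 len 9
[9, 2, 0, 1, 0, 8, 7, 4, 4] sum 35 len 9
[9, 2, 0, 1, 0, 8, 7, 4, 4, 3] sum 38 len 10
[2, 0, 1, 0, 8, 7, 4, 4, 3, 3] sum 32 len 10
[2, 0, 1, 0, 8, 7, 4, 4, 3, 3, 6] sum 38 len 11
[0, 8, 7, 4, 4, 3, 3, 6, 4] sum 39 len 9
Longest length seen: 11.

11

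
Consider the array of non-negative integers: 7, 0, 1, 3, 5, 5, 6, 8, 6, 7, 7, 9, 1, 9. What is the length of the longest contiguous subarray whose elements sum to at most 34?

8

Extend to the right; shrink from the left whenever the sum exceeds 34:
→ 7: sum 7, len 1
→ 0: sum 7, len 2
→ 1: sum 8, len 3
→ 3: sum 11, len 4
→ 5: sum 16, len 5
→ 5: sum 21, len 6
→ 6: sum 27, len 7
→ 8 (dropped 7): sum 28, len 7
→ 6: sum 34, len 8
→ 7 (dropped 0, 1, 3, 5): sum 32, len 5
→ 7 (dropped 5): sum 34, len 5
→ 9 (dropped 6, 8): sum 29, len 4
→ 1: sum 30, len 5
→ 9 (dropped 6): sum 33, len 5
Longest length seen: 8.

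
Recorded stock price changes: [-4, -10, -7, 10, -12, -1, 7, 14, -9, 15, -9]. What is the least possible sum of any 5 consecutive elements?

-23

Window sums for each of the 7 positions:
[-4, -10, -7, 10, -12] → sum -23
[-10, -7, 10, -12, -1] → sum -20
[-7, 10, -12, -1, 7] → sum -3
[10, -12, -1, 7, 14] → sum 18
[-12, -1, 7, 14, -9] → sum -1
[-1, 7, 14, -9, 15] → sum 26
[7, 14, -9, 15, -9] → sum 18
Least of these is -23.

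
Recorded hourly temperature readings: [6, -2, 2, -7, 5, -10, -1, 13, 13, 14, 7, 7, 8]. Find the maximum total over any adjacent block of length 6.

62

6 -2 2 -7 5 -10 → sum -6
-2 2 -7 5 -10 -1 → sum -13
2 -7 5 -10 -1 13 → sum 2
-7 5 -10 -1 13 13 → sum 13
5 -10 -1 13 13 14 → sum 34
-10 -1 13 13 14 7 → sum 36
-1 13 13 14 7 7 → sum 53
13 13 14 7 7 8 → sum 62
Maximum of these is 62.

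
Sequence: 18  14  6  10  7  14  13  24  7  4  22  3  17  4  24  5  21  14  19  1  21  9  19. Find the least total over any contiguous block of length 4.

36

Each size-4 window and its sum:
(18, 14, 6, 10) → sum 48
(14, 6, 10, 7) → sum 37
(6, 10, 7, 14) → sum 37
(10, 7, 14, 13) → sum 44
(7, 14, 13, 24) → sum 58
(14, 13, 24, 7) → sum 58
(13, 24, 7, 4) → sum 48
(24, 7, 4, 22) → sum 57
(7, 4, 22, 3) → sum 36
(4, 22, 3, 17) → sum 46
(22, 3, 17, 4) → sum 46
(3, 17, 4, 24) → sum 48
(17, 4, 24, 5) → sum 50
(4, 24, 5, 21) → sum 54
(24, 5, 21, 14) → sum 64
(5, 21, 14, 19) → sum 59
(21, 14, 19, 1) → sum 55
(14, 19, 1, 21) → sum 55
(19, 1, 21, 9) → sum 50
(1, 21, 9, 19) → sum 50
Least of these is 36.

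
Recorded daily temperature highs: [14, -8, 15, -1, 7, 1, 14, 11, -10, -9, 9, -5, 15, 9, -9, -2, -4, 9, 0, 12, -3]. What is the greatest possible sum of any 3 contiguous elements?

14 -8 15 → sum 21
-8 15 -1 → sum 6
15 -1 7 → sum 21
-1 7 1 → sum 7
7 1 14 → sum 22
1 14 11 → sum 26
14 11 -10 → sum 15
11 -10 -9 → sum -8
-10 -9 9 → sum -10
-9 9 -5 → sum -5
9 -5 15 → sum 19
-5 15 9 → sum 19
15 9 -9 → sum 15
9 -9 -2 → sum -2
-9 -2 -4 → sum -15
-2 -4 9 → sum 3
-4 9 0 → sum 5
9 0 12 → sum 21
0 12 -3 → sum 9
Greatest of these is 26.

26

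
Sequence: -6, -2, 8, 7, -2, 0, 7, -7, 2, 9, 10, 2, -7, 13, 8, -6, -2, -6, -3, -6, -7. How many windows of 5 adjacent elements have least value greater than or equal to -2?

-6 -2 8 7 -2 → min -6
-2 8 7 -2 0 → min -2  ≥ -2 ✓
8 7 -2 0 7 → min -2  ≥ -2 ✓
7 -2 0 7 -7 → min -7
-2 0 7 -7 2 → min -7
0 7 -7 2 9 → min -7
7 -7 2 9 10 → min -7
-7 2 9 10 2 → min -7
2 9 10 2 -7 → min -7
9 10 2 -7 13 → min -7
10 2 -7 13 8 → min -7
2 -7 13 8 -6 → min -7
-7 13 8 -6 -2 → min -7
13 8 -6 -2 -6 → min -6
8 -6 -2 -6 -3 → min -6
-6 -2 -6 -3 -6 → min -6
-2 -6 -3 -6 -7 → min -7
2 windows satisfy the condition.

2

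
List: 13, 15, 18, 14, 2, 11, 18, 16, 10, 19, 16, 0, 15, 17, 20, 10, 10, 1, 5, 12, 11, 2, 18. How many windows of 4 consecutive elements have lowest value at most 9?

(13, 15, 18, 14) → min 13
(15, 18, 14, 2) → min 2  ≤ 9 ✓
(18, 14, 2, 11) → min 2  ≤ 9 ✓
(14, 2, 11, 18) → min 2  ≤ 9 ✓
(2, 11, 18, 16) → min 2  ≤ 9 ✓
(11, 18, 16, 10) → min 10
(18, 16, 10, 19) → min 10
(16, 10, 19, 16) → min 10
(10, 19, 16, 0) → min 0  ≤ 9 ✓
(19, 16, 0, 15) → min 0  ≤ 9 ✓
(16, 0, 15, 17) → min 0  ≤ 9 ✓
(0, 15, 17, 20) → min 0  ≤ 9 ✓
(15, 17, 20, 10) → min 10
(17, 20, 10, 10) → min 10
(20, 10, 10, 1) → min 1  ≤ 9 ✓
(10, 10, 1, 5) → min 1  ≤ 9 ✓
(10, 1, 5, 12) → min 1  ≤ 9 ✓
(1, 5, 12, 11) → min 1  ≤ 9 ✓
(5, 12, 11, 2) → min 2  ≤ 9 ✓
(12, 11, 2, 18) → min 2  ≤ 9 ✓
14 windows satisfy the condition.

14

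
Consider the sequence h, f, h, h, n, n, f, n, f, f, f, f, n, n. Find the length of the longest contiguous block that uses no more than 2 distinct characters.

10

Extend right; when distinct count exceeds 2, shrink from the left:
[h] 1 distinct, len 1
[h, f] 2 distinct, len 2
[h, f, h] 2 distinct, len 3
[h, f, h, h] 2 distinct, len 4
[h, h, n] 2 distinct, len 3
[h, h, n, n] 2 distinct, len 4
[n, n, f] 2 distinct, len 3
[n, n, f, n] 2 distinct, len 4
[n, n, f, n, f] 2 distinct, len 5
[n, n, f, n, f, f] 2 distinct, len 6
[n, n, f, n, f, f, f] 2 distinct, len 7
[n, n, f, n, f, f, f, f] 2 distinct, len 8
[n, n, f, n, f, f, f, f, n] 2 distinct, len 9
[n, n, f, n, f, f, f, f, n, n] 2 distinct, len 10
Longest length with ≤2 distinct: 10.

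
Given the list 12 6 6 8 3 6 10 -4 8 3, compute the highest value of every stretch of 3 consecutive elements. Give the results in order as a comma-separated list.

Sliding a size-3 window across the 10 values:
[12, 6, 6] → max 12
[6, 6, 8] → max 8
[6, 8, 3] → max 8
[8, 3, 6] → max 8
[3, 6, 10] → max 10
[6, 10, -4] → max 10
[10, -4, 8] → max 10
[-4, 8, 3] → max 8

12, 8, 8, 8, 10, 10, 10, 8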